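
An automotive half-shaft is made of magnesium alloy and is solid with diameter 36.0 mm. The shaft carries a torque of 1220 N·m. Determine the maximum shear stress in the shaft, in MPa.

133 MPa

J = πd⁴/32 = π(0.0360)⁴/32 = 1.649×10^-7 m⁴.
τ_max = T·r/J = 1220 × 0.0180 / 1.649×10^-7 = 1.332×10^8 Pa.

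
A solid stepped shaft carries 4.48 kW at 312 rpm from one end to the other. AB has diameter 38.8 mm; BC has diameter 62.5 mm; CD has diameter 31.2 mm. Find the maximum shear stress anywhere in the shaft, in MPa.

ω = 2π·312/60 = 32.67 rad/s, so T = P/ω = 4.48×10³ / 32.67 = 137.1 N·m.
Under the same torque, τ_max = 16T/(πd³) is largest where d is smallest — segment CD (d = 31.2 mm).
τ_max = 16·137.1/(π·(0.0312)³) = 2.299×10^7 Pa.

23.0 MPa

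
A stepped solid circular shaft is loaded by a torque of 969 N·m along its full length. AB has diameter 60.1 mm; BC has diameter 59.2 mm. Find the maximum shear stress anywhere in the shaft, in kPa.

Under the same torque, τ_max = 16T/(πd³) is largest where d is smallest — segment BC (d = 59.2 mm).
τ_max = 16·969.0/(π·(0.0592)³) = 2.379×10^7 Pa.

23800 kPa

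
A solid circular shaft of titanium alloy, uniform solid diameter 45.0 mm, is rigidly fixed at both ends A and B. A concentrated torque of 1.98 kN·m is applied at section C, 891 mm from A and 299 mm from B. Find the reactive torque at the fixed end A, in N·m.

497 N·m

With uniform GJ and both ends fixed, compatibility θ_AC = θ_CB gives T_A·a = T_B·b, together with T_A + T_B = T₀.
T_A = T₀·b/(a+b) = 1980·299/1190 = 497.5 N·m; T_B = 1483 N·m.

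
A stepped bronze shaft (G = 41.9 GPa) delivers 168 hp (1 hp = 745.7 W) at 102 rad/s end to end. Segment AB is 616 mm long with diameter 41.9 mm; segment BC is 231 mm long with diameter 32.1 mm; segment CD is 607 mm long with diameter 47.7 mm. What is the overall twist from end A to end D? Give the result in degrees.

ω = 102 rad/s, so T = P/ω = 168×745.7 / 102.0 = 1228 N·m.
J_AB = π(0.0419)⁴/32 = 3.03×10^-7 m⁴; J_BC = π(0.0321)⁴/32 = 1.04×10^-7 m⁴; J_CD = π(0.0477)⁴/32 = 5.08×10^-7 m⁴.
θ = (T/G)·Σ L_i/J_i = (1228/41.9×10⁹)·(0.616/3.03×10^-7 + 0.231/1.04×10^-7 + 0.607/5.08×10^-7) = 0.1596 rad.

9.15°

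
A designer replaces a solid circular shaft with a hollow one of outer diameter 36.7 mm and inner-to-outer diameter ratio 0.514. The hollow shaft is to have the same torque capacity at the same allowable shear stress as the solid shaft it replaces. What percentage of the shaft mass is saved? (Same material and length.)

Equal τ_max and T ⇒ the solid shaft needs d_s³ = d_o³(1−k⁴), so d_s = 36.7·(1−0.514⁴)^(1/3) = 35.83 mm.
Area ratio A_h/A_s = d_o²(1−k²)/d_s² = (1−k²)/(1−k⁴)^(2/3) = 0.7722.
Mass saving = 1 − 0.7722 = 22.8 %.

22.8 %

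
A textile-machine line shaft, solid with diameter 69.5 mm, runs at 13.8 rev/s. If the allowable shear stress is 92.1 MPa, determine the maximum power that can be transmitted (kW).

J = πd⁴/32 = π(0.0695)⁴/32 = 2.291×10^-6 m⁴.
T_max = τ_allow·J/r = 9.21×10^7 × 2.291×10^-6 / 0.0348 = 6071 N·m.
ω = 2π·13.8 = 86.71 rad/s, so P_max = T_max·ω = 5.264×10^5 W.

526 kW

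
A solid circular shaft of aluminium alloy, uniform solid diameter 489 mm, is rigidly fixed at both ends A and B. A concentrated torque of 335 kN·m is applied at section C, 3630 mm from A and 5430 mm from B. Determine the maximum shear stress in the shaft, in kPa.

With uniform GJ and both ends fixed, compatibility θ_AC = θ_CB gives T_A·a = T_B·b, together with T_A + T_B = T₀.
T_A = T₀·b/(a+b) = 335000·5430/9060 = 200800 N·m; T_B = 134200 N·m.
τ in each portion: τ_AC = 8.75×10^6 Pa, τ_CB = 5.85×10^6 Pa; maximum is in AC.
τ_max = T_AC·r/J = 200800·0.244/5.61×10^-3 = 8.745×10^6 Pa.

8750 kPa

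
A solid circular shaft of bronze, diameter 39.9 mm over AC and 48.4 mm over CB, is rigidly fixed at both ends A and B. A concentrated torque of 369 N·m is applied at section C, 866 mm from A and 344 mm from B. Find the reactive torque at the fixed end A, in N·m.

Compatibility: T_A·a/J_AC = T_B·b/J_CB with T_A + T_B = T₀.
J_AC = 2.49×10^-7 m⁴, J_CB = 5.39×10^-7 m⁴, so T_A = T₀·(J_AC/a)/((J_AC/a)+(J_CB/b)) = 57.20 N·m, T_B = 311.8 N·m.

57.2 N·m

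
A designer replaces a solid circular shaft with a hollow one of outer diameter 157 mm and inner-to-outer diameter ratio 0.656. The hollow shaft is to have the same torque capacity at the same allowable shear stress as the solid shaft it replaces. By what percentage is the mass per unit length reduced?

Equal τ_max and T ⇒ the solid shaft needs d_s³ = d_o³(1−k⁴), so d_s = 157·(1−0.656⁴)^(1/3) = 146.6 mm.
Area ratio A_h/A_s = d_o²(1−k²)/d_s² = (1−k²)/(1−k⁴)^(2/3) = 0.6530.
Mass saving = 1 − 0.6530 = 34.7 %.

34.7 %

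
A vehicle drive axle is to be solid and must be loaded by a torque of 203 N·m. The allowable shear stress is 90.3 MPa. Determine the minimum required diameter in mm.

For a solid shaft τ_max = 16T/(πd³), so d = (16T/(π τ_allow))^(1/3) = (16·203.0/(π·9.03×10^7))^(1/3) = 0.02254 m.

22.5 mm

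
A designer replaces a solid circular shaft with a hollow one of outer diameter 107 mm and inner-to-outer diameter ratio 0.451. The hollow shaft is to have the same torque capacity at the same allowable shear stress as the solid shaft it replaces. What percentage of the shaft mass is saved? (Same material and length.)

Equal τ_max and T ⇒ the solid shaft needs d_s³ = d_o³(1−k⁴), so d_s = 107·(1−0.451⁴)^(1/3) = 105.5 mm.
Area ratio A_h/A_s = d_o²(1−k²)/d_s² = (1−k²)/(1−k⁴)^(2/3) = 0.8194.
Mass saving = 1 − 0.8194 = 18.1 %.

18.1 %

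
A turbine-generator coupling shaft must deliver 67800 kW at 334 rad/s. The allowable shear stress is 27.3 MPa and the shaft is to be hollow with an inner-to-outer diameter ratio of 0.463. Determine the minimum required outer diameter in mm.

341 mm

ω = 334 rad/s, so T = P/ω = 67800×10³ / 334.0 = 203000 N·m.
For a hollow shaft with d_i/d_o = 0.463: τ_max = 16T/(π d_o³ (1−k⁴)), so d_o = [16T/(π τ_allow (1−k⁴))]^(1/3) = [16·203000/(π·2.73×10^7·0.9540)]^(1/3) = 0.3411 m.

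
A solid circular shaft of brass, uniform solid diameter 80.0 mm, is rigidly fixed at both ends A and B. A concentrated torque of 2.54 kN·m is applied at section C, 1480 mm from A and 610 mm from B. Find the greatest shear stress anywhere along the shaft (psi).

With uniform GJ and both ends fixed, compatibility θ_AC = θ_CB gives T_A·a = T_B·b, together with T_A + T_B = T₀.
T_A = T₀·b/(a+b) = 2540·610/2090 = 741.3 N·m; T_B = 1799 N·m.
τ in each portion: τ_AC = 7.37×10^6 Pa, τ_CB = 1.79×10^7 Pa; maximum is in CB.
τ_max = T_CB·r/J = 1799·0.0400/4.02×10^-6 = 1.789×10^7 Pa.

2590 psi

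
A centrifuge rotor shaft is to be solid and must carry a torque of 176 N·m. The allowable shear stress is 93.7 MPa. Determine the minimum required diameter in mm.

21.2 mm

For a solid shaft τ_max = 16T/(πd³), so d = (16T/(π τ_allow))^(1/3) = (16·176.0/(π·9.37×10^7))^(1/3) = 0.02123 m.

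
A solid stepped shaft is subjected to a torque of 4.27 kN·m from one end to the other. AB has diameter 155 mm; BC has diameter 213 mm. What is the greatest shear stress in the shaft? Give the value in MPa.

5.84 MPa

Under the same torque, τ_max = 16T/(πd³) is largest where d is smallest — segment AB (d = 155 mm).
τ_max = 16·4270/(π·(0.155)³) = 5.840×10^6 Pa.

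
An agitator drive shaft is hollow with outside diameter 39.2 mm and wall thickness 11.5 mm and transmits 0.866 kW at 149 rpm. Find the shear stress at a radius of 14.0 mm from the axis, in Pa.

ω = 2π·149/60 = 15.60 rad/s, so T = P/ω = 0.866×10³ / 15.60 = 55.50 N·m.
J = π(d_o⁴ − d_i⁴)/32 = π(0.0392⁴ − 0.0162⁴)/32 = 2.251×10^-7 m⁴.
Shear stress varies linearly with radius: τ = T·r/J = 55.50 × 0.0140 / 2.251×10^-7 = 3.453×10^6 Pa.

3.45e6 Pa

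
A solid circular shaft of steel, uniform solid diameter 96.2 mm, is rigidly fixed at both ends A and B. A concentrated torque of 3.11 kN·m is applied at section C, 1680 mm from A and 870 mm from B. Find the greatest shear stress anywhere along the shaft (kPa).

11700 kPa

With uniform GJ and both ends fixed, compatibility θ_AC = θ_CB gives T_A·a = T_B·b, together with T_A + T_B = T₀.
T_A = T₀·b/(a+b) = 3110·870/2550 = 1061 N·m; T_B = 2049 N·m.
τ in each portion: τ_AC = 6.07×10^6 Pa, τ_CB = 1.17×10^7 Pa; maximum is in CB.
τ_max = T_CB·r/J = 2049·0.0481/8.41×10^-6 = 1.172×10^7 Pa.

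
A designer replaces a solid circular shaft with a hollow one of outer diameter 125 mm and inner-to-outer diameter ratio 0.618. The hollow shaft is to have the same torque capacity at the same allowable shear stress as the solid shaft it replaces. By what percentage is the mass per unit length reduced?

31.3 %

Equal τ_max and T ⇒ the solid shaft needs d_s³ = d_o³(1−k⁴), so d_s = 125·(1−0.618⁴)^(1/3) = 118.6 mm.
Area ratio A_h/A_s = d_o²(1−k²)/d_s² = (1−k²)/(1−k⁴)^(2/3) = 0.6866.
Mass saving = 1 − 0.6866 = 31.3 %.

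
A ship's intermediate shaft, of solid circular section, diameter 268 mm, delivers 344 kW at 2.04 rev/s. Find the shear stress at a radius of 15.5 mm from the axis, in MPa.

0.821 MPa

ω = 2π·2.04 = 12.82 rad/s, so T = P/ω = 344×10³ / 12.82 = 26840 N·m.
J = πd⁴/32 = π(0.268)⁴/32 = 5.065×10^-4 m⁴.
Shear stress varies linearly with radius: τ = T·r/J = 26840 × 0.0155 / 5.065×10^-4 = 8.214×10^5 Pa.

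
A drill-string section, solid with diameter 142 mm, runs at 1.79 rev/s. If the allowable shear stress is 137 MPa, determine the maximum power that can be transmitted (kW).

J = πd⁴/32 = π(0.142)⁴/32 = 3.992×10^-5 m⁴.
T_max = τ_allow·J/r = 1.37×10^8 × 3.992×10^-5 / 0.0710 = 77020 N·m.
ω = 2π·1.79 = 11.25 rad/s, so P_max = T_max·ω = 8.663×10^5 W.

866 kW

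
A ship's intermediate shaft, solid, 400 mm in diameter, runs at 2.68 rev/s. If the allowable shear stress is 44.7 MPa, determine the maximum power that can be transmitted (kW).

J = πd⁴/32 = π(0.400)⁴/32 = 2.513×10^-3 m⁴.
T_max = τ_allow·J/r = 4.47×10^7 × 2.513×10^-3 / 0.200 = 561700 N·m.
ω = 2π·2.68 = 16.84 rad/s, so P_max = T_max·ω = 9.459×10^6 W.

9460 kW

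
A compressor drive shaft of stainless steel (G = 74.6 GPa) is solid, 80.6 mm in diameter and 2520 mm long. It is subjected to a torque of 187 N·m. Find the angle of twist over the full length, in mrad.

J = πd⁴/32 = π(0.0806)⁴/32 = 4.143×10^-6 m⁴.
θ = T·L/(G·J) = 187.0 × 2.52 / (74.6×10⁹ × 4.143×10^-6) = 1.525×10^-3 rad.

1.52 mrad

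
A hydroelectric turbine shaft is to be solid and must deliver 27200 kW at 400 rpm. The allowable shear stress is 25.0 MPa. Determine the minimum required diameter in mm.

510 mm

ω = 2π·400/60 = 41.89 rad/s, so T = P/ω = 27200×10³ / 41.89 = 649400 N·m.
For a solid shaft τ_max = 16T/(πd³), so d = (16T/(π τ_allow))^(1/3) = (16·649400/(π·2.50×10^7))^(1/3) = 0.5095 m.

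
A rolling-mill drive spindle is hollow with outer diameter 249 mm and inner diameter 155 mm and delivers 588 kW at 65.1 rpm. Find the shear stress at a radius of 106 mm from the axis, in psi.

ω = 2π·65.1/60 = 6.817 rad/s, so T = P/ω = 588×10³ / 6.817 = 86250 N·m.
J = π(d_o⁴ − d_i⁴)/32 = π(0.249⁴ − 0.155⁴)/32 = 3.207×10^-4 m⁴.
Shear stress varies linearly with radius: τ = T·r/J = 86250 × 0.106 / 3.207×10^-4 = 2.851×10^7 Pa.

4130 psi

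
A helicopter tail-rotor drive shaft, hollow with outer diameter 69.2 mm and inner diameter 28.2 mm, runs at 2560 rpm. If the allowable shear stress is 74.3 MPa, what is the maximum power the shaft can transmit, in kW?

1260 kW

J = π(d_o⁴ − d_i⁴)/32 = π(0.0692⁴ − 0.0282⁴)/32 = 2.189×10^-6 m⁴.
T_max = τ_allow·J/r = 7.43×10^7 × 2.189×10^-6 / 0.0346 = 4701 N·m.
ω = 2π·2560/60 = 268.1 rad/s, so P_max = T_max·ω = 1.260×10^6 W.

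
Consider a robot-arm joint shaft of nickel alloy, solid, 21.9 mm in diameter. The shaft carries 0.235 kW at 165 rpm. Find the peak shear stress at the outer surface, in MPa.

ω = 2π·165/60 = 17.28 rad/s, so T = P/ω = 0.235×10³ / 17.28 = 13.60 N·m.
J = πd⁴/32 = π(0.0219)⁴/32 = 2.258×10^-8 m⁴.
τ_max = T·r/J = 13.60 × 0.0109 / 2.258×10^-8 = 6.595×10^6 Pa.

6.59 MPa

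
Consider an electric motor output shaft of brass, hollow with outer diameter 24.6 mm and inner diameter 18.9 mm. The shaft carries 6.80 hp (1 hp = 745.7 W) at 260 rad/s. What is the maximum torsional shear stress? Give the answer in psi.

ω = 260 rad/s, so T = P/ω = 6.80×745.7 / 260.0 = 19.50 N·m.
J = π(d_o⁴ − d_i⁴)/32 = π(0.0246⁴ − 0.0189⁴)/32 = 2.343×10^-8 m⁴.
τ_max = T·r/J = 19.50 × 0.0123 / 2.343×10^-8 = 1.024×10^7 Pa.

1490 psi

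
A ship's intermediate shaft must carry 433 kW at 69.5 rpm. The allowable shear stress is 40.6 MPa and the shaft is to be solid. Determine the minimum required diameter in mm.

ω = 2π·69.5/60 = 7.278 rad/s, so T = P/ω = 433×10³ / 7.278 = 59490 N·m.
For a solid shaft τ_max = 16T/(πd³), so d = (16T/(π τ_allow))^(1/3) = (16·59490/(π·4.06×10^7))^(1/3) = 0.1954 m.

195 mm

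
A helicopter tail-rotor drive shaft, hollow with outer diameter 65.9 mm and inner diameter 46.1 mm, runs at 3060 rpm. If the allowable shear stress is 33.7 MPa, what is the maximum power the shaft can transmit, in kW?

462 kW

J = π(d_o⁴ − d_i⁴)/32 = π(0.0659⁴ − 0.0461⁴)/32 = 1.408×10^-6 m⁴.
T_max = τ_allow·J/r = 3.37×10^7 × 1.408×10^-6 / 0.0330 = 1440 N·m.
ω = 2π·3060/60 = 320.4 rad/s, so P_max = T_max·ω = 4.615×10^5 W.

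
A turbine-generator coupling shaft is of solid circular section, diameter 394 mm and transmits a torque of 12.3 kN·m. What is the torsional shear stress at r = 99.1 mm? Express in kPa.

515 kPa

J = πd⁴/32 = π(0.394)⁴/32 = 2.366×10^-3 m⁴.
Shear stress varies linearly with radius: τ = T·r/J = 12300 × 0.0991 / 2.366×10^-3 = 5.152×10^5 Pa.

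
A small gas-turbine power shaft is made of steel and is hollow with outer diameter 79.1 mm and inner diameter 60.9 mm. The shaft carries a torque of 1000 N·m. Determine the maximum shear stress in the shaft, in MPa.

J = π(d_o⁴ − d_i⁴)/32 = π(0.0791⁴ − 0.0609⁴)/32 = 2.493×10^-6 m⁴.
τ_max = T·r/J = 1000 × 0.0395 / 2.493×10^-6 = 1.587×10^7 Pa.

15.9 MPa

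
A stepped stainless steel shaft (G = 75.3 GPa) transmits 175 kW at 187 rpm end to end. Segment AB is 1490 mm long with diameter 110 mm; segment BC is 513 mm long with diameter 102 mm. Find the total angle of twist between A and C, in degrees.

1.03°

ω = 2π·187/60 = 19.58 rad/s, so T = P/ω = 175×10³ / 19.58 = 8937 N·m.
J_AB = π(0.110)⁴/32 = 1.44×10^-5 m⁴; J_BC = π(0.102)⁴/32 = 1.06×10^-5 m⁴.
θ = (T/G)·Σ L_i/J_i = (8937/75.3×10⁹)·(1.49/1.44×10^-5 + 0.513/1.06×10^-5) = 0.01803 rad.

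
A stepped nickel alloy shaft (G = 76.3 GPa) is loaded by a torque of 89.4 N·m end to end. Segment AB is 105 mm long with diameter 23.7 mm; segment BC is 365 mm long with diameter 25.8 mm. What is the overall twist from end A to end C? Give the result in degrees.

J_AB = π(0.0237)⁴/32 = 3.10×10^-8 m⁴; J_BC = π(0.0258)⁴/32 = 4.35×10^-8 m⁴.
θ = (T/G)·Σ L_i/J_i = (89.40/76.3×10⁹)·(0.105/3.10×10^-8 + 0.365/4.35×10^-8) = 0.01380 rad.

0.791°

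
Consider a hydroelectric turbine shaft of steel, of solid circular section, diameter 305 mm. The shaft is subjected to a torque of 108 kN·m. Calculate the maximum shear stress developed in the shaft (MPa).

J = πd⁴/32 = π(0.305)⁴/32 = 8.496×10^-4 m⁴.
τ_max = T·r/J = 108000 × 0.152 / 8.496×10^-4 = 1.939×10^7 Pa.

19.4 MPa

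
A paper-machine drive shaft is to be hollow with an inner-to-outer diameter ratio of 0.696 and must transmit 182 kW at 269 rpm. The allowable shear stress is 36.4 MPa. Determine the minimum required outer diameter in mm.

ω = 2π·269/60 = 28.17 rad/s, so T = P/ω = 182×10³ / 28.17 = 6461 N·m.
For a hollow shaft with d_i/d_o = 0.696: τ_max = 16T/(π d_o³ (1−k⁴)), so d_o = [16T/(π τ_allow (1−k⁴))]^(1/3) = [16·6461/(π·3.64×10^7·0.7653)]^(1/3) = 0.1057 m.

106 mm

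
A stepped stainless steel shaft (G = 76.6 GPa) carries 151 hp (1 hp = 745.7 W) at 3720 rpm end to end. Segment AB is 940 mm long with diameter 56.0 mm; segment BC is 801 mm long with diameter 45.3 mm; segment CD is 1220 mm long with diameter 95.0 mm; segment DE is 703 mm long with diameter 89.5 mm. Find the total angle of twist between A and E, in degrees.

0.687°

ω = 2π·3720/60 = 389.6 rad/s, so T = P/ω = 151×745.7 / 389.6 = 289.0 N·m.
J_AB = π(0.0560)⁴/32 = 9.65×10^-7 m⁴; J_BC = π(0.0453)⁴/32 = 4.13×10^-7 m⁴; J_CD = π(0.0950)⁴/32 = 8.00×10^-6 m⁴; J_DE = π(0.0895)⁴/32 = 6.30×10^-6 m⁴.
θ = (T/G)·Σ L_i/J_i = (289.0/76.6×10⁹)·(0.940/9.65×10^-7 + 0.801/4.13×10^-7 + 1.22/8.00×10^-6 + 0.703/6.30×10^-6) = 0.01198 rad.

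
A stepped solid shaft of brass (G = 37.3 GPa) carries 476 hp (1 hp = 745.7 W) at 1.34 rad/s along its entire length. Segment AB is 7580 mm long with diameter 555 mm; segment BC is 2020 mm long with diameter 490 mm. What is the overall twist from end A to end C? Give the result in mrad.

8.31 mrad

ω = 1.34 rad/s, so T = P/ω = 476×745.7 / 1.340 = 264900 N·m.
J_AB = π(0.555)⁴/32 = 9.31×10^-3 m⁴; J_BC = π(0.490)⁴/32 = 5.66×10^-3 m⁴.
θ = (T/G)·Σ L_i/J_i = (264900/37.3×10⁹)·(7.58/9.31×10^-3 + 2.02/5.66×10^-3) = 8.314×10^-3 rad.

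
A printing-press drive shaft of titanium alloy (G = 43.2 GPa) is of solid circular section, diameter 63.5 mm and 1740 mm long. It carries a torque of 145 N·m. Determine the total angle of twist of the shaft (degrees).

0.210°

J = πd⁴/32 = π(0.0635)⁴/32 = 1.596×10^-6 m⁴.
θ = T·L/(G·J) = 145.0 × 1.74 / (43.2×10⁹ × 1.596×10^-6) = 3.659×10^-3 rad.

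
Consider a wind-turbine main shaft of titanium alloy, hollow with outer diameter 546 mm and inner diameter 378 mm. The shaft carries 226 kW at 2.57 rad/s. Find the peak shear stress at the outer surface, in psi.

ω = 2.57 rad/s, so T = P/ω = 226×10³ / 2.570 = 87940 N·m.
J = π(d_o⁴ − d_i⁴)/32 = π(0.546⁴ − 0.378⁴)/32 = 6.721×10^-3 m⁴.
τ_max = T·r/J = 87940 × 0.273 / 6.721×10^-3 = 3.572×10^6 Pa.

518 psi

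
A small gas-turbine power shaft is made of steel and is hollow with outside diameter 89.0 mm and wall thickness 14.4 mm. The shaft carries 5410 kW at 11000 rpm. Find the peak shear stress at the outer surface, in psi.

6220 psi

ω = 2π·11000/60 = 1152 rad/s, so T = P/ω = 5410×10³ / 1152 = 4697 N·m.
J = π(d_o⁴ − d_i⁴)/32 = π(0.0890⁴ − 0.0602⁴)/32 = 4.870×10^-6 m⁴.
τ_max = T·r/J = 4697 × 0.0445 / 4.870×10^-6 = 4.291×10^7 Pa.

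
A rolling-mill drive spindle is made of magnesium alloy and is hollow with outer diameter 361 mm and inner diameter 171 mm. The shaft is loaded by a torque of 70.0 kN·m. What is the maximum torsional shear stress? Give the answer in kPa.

J = π(d_o⁴ − d_i⁴)/32 = π(0.361⁴ − 0.171⁴)/32 = 1.583×10^-3 m⁴.
τ_max = T·r/J = 70000 × 0.180 / 1.583×10^-3 = 7.980×10^6 Pa.

7980 kPa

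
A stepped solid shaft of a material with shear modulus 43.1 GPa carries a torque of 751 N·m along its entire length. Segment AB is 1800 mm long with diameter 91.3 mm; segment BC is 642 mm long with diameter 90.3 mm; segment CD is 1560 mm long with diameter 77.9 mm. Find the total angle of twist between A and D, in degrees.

J_AB = π(0.0913)⁴/32 = 6.82×10^-6 m⁴; J_BC = π(0.0903)⁴/32 = 6.53×10^-6 m⁴; J_CD = π(0.0779)⁴/32 = 3.62×10^-6 m⁴.
θ = (T/G)·Σ L_i/J_i = (751.0/43.1×10⁹)·(1.80/6.82×10^-6 + 0.642/6.53×10^-6 + 1.56/3.62×10^-6) = 0.01383 rad.

0.792°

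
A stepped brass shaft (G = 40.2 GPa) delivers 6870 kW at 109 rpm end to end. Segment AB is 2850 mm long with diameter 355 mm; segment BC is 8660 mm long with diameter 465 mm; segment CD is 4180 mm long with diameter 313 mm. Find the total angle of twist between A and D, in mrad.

122 mrad

ω = 2π·109/60 = 11.41 rad/s, so T = P/ω = 6870×10³ / 11.41 = 601900 N·m.
J_AB = π(0.355)⁴/32 = 1.56×10^-3 m⁴; J_BC = π(0.465)⁴/32 = 4.59×10^-3 m⁴; J_CD = π(0.313)⁴/32 = 9.42×10^-4 m⁴.
θ = (T/G)·Σ L_i/J_i = (601900/40.2×10⁹)·(2.85/1.56×10^-3 + 8.66/4.59×10^-3 + 4.18/9.42×10^-4) = 0.1220 rad.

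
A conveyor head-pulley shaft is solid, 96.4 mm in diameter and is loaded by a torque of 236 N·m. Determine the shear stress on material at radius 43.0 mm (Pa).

1.20e6 Pa

J = πd⁴/32 = π(0.0964)⁴/32 = 8.478×10^-6 m⁴.
Shear stress varies linearly with radius: τ = T·r/J = 236.0 × 0.0430 / 8.478×10^-6 = 1.197×10^6 Pa.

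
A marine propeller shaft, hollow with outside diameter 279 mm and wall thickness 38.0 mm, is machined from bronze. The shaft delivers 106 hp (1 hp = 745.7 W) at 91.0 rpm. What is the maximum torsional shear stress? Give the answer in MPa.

ω = 2π·91.0/60 = 9.529 rad/s, so T = P/ω = 106×745.7 / 9.529 = 8295 N·m.
J = π(d_o⁴ − d_i⁴)/32 = π(0.279⁴ − 0.203⁴)/32 = 4.281×10^-4 m⁴.
τ_max = T·r/J = 8295 × 0.140 / 4.281×10^-4 = 2.703×10^6 Pa.

2.70 MPa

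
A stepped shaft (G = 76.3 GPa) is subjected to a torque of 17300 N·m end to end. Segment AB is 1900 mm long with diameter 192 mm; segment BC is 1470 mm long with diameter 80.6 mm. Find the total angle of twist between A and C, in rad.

0.0837 rad

J_AB = π(0.192)⁴/32 = 1.33×10^-4 m⁴; J_BC = π(0.0806)⁴/32 = 4.14×10^-6 m⁴.
θ = (T/G)·Σ L_i/J_i = (17300/76.3×10⁹)·(1.90/1.33×10^-4 + 1.47/4.14×10^-6) = 0.08367 rad.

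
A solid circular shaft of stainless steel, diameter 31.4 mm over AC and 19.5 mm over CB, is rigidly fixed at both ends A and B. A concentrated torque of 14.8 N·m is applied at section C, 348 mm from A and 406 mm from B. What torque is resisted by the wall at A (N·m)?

13.1 N·m

Compatibility: T_A·a/J_AC = T_B·b/J_CB with T_A + T_B = T₀.
J_AC = 9.54×10^-8 m⁴, J_CB = 1.42×10^-8 m⁴, so T_A = T₀·(J_AC/a)/((J_AC/a)+(J_CB/b)) = 13.13 N·m, T_B = 1.673 N·m.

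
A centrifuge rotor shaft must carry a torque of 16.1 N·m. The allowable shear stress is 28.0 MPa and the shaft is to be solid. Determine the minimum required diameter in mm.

For a solid shaft τ_max = 16T/(πd³), so d = (16T/(π τ_allow))^(1/3) = (16·16.10/(π·2.80×10^7))^(1/3) = 0.01431 m.

14.3 mm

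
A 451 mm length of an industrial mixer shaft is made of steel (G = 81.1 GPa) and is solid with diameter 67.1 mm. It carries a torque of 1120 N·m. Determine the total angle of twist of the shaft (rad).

0.00313 rad

J = πd⁴/32 = π(0.0671)⁴/32 = 1.990×10^-6 m⁴.
θ = T·L/(G·J) = 1120 × 0.451 / (81.1×10⁹ × 1.990×10^-6) = 3.130×10^-3 rad.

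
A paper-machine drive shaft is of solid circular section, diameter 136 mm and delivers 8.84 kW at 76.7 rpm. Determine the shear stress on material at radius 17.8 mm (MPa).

0.583 MPa

ω = 2π·76.7/60 = 8.032 rad/s, so T = P/ω = 8.84×10³ / 8.032 = 1101 N·m.
J = πd⁴/32 = π(0.136)⁴/32 = 3.359×10^-5 m⁴.
Shear stress varies linearly with radius: τ = T·r/J = 1101 × 0.0178 / 3.359×10^-5 = 5.833×10^5 Pa.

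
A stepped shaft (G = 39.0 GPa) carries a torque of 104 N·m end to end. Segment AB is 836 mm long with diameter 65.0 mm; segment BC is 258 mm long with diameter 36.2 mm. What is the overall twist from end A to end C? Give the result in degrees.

0.307°

J_AB = π(0.0650)⁴/32 = 1.75×10^-6 m⁴; J_BC = π(0.0362)⁴/32 = 1.69×10^-7 m⁴.
θ = (T/G)·Σ L_i/J_i = (104.0/39.0×10⁹)·(0.836/1.75×10^-6 + 0.258/1.69×10^-7) = 5.353×10^-3 rad.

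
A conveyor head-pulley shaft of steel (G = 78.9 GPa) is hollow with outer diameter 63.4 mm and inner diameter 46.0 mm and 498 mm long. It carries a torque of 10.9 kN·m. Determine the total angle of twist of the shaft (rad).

J = π(d_o⁴ − d_i⁴)/32 = π(0.0634⁴ − 0.0460⁴)/32 = 1.147×10^-6 m⁴.
θ = T·L/(G·J) = 10900 × 0.498 / (78.9×10⁹ × 1.147×10^-6) = 0.06000 rad.

0.0600 rad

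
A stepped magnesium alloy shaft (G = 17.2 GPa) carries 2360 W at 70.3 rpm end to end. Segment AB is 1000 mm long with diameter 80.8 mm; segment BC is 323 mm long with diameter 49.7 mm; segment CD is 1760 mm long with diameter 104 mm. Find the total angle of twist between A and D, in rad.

ω = 2π·70.3/60 = 7.362 rad/s, so T = P/ω = 2360 / 7.362 = 320.6 N·m.
J_AB = π(0.0808)⁴/32 = 4.18×10^-6 m⁴; J_BC = π(0.0497)⁴/32 = 5.99×10^-7 m⁴; J_CD = π(0.104)⁴/32 = 1.15×10^-5 m⁴.
θ = (T/G)·Σ L_i/J_i = (320.6/17.2×10⁹)·(1.00/4.18×10^-6 + 0.323/5.99×10^-7 + 1.76/1.15×10^-5) = 0.01736 rad.

0.0174 rad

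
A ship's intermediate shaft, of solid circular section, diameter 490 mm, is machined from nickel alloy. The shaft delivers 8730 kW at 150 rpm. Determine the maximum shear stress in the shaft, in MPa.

ω = 2π·150/60 = 15.71 rad/s, so T = P/ω = 8730×10³ / 15.71 = 555800 N·m.
J = πd⁴/32 = π(0.490)⁴/32 = 5.660×10^-3 m⁴.
τ_max = T·r/J = 555800 × 0.245 / 5.660×10^-3 = 2.406×10^7 Pa.

24.1 MPa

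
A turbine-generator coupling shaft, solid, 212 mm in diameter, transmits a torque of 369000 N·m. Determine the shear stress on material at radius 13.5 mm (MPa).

25.1 MPa

J = πd⁴/32 = π(0.212)⁴/32 = 1.983×10^-4 m⁴.
Shear stress varies linearly with radius: τ = T·r/J = 369000 × 0.0135 / 1.983×10^-4 = 2.512×10^7 Pa.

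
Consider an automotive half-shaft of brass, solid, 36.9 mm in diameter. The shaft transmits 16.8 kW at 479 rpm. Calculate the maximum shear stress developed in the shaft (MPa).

ω = 2π·479/60 = 50.16 rad/s, so T = P/ω = 16.8×10³ / 50.16 = 334.9 N·m.
J = πd⁴/32 = π(0.0369)⁴/32 = 1.820×10^-7 m⁴.
τ_max = T·r/J = 334.9 × 0.0184 / 1.820×10^-7 = 3.395×10^7 Pa.

33.9 MPa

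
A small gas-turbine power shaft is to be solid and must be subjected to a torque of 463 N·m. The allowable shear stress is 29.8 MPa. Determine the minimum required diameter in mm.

For a solid shaft τ_max = 16T/(πd³), so d = (16T/(π τ_allow))^(1/3) = (16·463.0/(π·2.98×10^7))^(1/3) = 0.04293 m.

42.9 mm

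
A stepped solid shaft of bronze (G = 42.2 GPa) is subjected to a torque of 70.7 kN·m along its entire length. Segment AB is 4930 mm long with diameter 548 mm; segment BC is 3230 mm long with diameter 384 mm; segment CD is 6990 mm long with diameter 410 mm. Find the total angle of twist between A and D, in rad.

J_AB = π(0.548)⁴/32 = 8.85×10^-3 m⁴; J_BC = π(0.384)⁴/32 = 2.13×10^-3 m⁴; J_CD = π(0.410)⁴/32 = 2.77×10^-3 m⁴.
θ = (T/G)·Σ L_i/J_i = (70700/42.2×10⁹)·(4.93/8.85×10^-3 + 3.23/2.13×10^-3 + 6.99/2.77×10^-3) = 7.689×10^-3 rad.

0.00769 rad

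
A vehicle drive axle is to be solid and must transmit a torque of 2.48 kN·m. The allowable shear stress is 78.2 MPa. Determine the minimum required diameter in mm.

54.5 mm

For a solid shaft τ_max = 16T/(πd³), so d = (16T/(π τ_allow))^(1/3) = (16·2480/(π·7.82×10^7))^(1/3) = 0.05446 m.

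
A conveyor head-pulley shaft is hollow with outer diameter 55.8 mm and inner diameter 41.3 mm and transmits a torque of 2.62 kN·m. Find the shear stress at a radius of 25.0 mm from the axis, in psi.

J = π(d_o⁴ − d_i⁴)/32 = π(0.0558⁴ − 0.0413⁴)/32 = 6.662×10^-7 m⁴.
Shear stress varies linearly with radius: τ = T·r/J = 2620 × 0.0250 / 6.662×10^-7 = 9.833×10^7 Pa.

14300 psi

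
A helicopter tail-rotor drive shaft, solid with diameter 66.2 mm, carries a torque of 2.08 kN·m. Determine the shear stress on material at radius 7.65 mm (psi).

1220 psi

J = πd⁴/32 = π(0.0662)⁴/32 = 1.886×10^-6 m⁴.
Shear stress varies linearly with radius: τ = T·r/J = 2080 × 0.00765 / 1.886×10^-6 = 8.439×10^6 Pa.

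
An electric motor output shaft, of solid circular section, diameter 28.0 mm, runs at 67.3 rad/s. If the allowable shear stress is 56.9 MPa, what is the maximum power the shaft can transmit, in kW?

J = πd⁴/32 = π(0.0280)⁴/32 = 6.034×10^-8 m⁴.
T_max = τ_allow·J/r = 5.69×10^7 × 6.034×10^-8 / 0.0140 = 245.3 N·m.
ω = 67.3 rad/s, so P_max = T_max·ω = 1.651×10^4 W.

16.5 kW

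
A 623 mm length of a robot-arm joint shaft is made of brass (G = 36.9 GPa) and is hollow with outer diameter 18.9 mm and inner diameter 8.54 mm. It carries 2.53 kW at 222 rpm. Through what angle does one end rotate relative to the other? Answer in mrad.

153 mrad

ω = 2π·222/60 = 23.25 rad/s, so T = P/ω = 2.53×10³ / 23.25 = 108.8 N·m.
J = π(d_o⁴ − d_i⁴)/32 = π(0.0189⁴ − 0.00854⁴)/32 = 1.200×10^-8 m⁴.
θ = T·L/(G·J) = 108.8 × 0.623 / (36.9×10⁹ × 1.200×10^-8) = 0.1531 rad.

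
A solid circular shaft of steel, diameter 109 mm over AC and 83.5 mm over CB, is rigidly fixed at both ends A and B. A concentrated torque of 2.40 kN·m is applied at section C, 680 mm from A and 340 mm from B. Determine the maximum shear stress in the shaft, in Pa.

Compatibility: T_A·a/J_AC = T_B·b/J_CB with T_A + T_B = T₀.
J_AC = 1.39×10^-5 m⁴, J_CB = 4.77×10^-6 m⁴, so T_A = T₀·(J_AC/a)/((J_AC/a)+(J_CB/b)) = 1421 N·m, T_B = 978.8 N·m.
τ in each portion: τ_AC = 5.59×10^6 Pa, τ_CB = 8.56×10^6 Pa; maximum is in CB.
τ_max = T_CB·r/J = 978.8·0.0418/4.77×10^-6 = 8.563×10^6 Pa.

8.56e6 Pa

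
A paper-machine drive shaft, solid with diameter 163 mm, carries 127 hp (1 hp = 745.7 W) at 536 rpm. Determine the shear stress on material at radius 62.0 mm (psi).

ω = 2π·536/60 = 56.13 rad/s, so T = P/ω = 127×745.7 / 56.13 = 1687 N·m.
J = πd⁴/32 = π(0.163)⁴/32 = 6.930×10^-5 m⁴.
Shear stress varies linearly with radius: τ = T·r/J = 1687 × 0.0620 / 6.930×10^-5 = 1.509×10^6 Pa.

219 psi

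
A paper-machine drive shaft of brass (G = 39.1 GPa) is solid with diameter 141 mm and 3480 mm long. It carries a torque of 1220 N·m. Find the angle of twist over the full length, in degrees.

0.160°

J = πd⁴/32 = π(0.141)⁴/32 = 3.880×10^-5 m⁴.
θ = T·L/(G·J) = 1220 × 3.48 / (39.1×10⁹ × 3.880×10^-5) = 2.798×10^-3 rad.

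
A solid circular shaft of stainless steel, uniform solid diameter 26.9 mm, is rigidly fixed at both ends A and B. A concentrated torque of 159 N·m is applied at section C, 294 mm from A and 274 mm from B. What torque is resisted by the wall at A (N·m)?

With uniform GJ and both ends fixed, compatibility θ_AC = θ_CB gives T_A·a = T_B·b, together with T_A + T_B = T₀.
T_A = T₀·b/(a+b) = 159.0·274/568.0 = 76.70 N·m; T_B = 82.30 N·m.

76.7 N·m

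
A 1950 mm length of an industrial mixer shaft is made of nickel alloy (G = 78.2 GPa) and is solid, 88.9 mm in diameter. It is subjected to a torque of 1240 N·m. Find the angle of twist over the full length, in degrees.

J = πd⁴/32 = π(0.0889)⁴/32 = 6.132×10^-6 m⁴.
θ = T·L/(G·J) = 1240 × 1.95 / (78.2×10⁹ × 6.132×10^-6) = 5.042×10^-3 rad.

0.289°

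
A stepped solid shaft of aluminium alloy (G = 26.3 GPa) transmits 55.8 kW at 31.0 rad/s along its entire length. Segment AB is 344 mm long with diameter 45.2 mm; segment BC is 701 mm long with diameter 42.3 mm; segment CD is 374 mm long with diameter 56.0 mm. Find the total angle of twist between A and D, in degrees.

13.6°

ω = 31.0 rad/s, so T = P/ω = 55.8×10³ / 31.00 = 1800 N·m.
J_AB = π(0.0452)⁴/32 = 4.10×10^-7 m⁴; J_BC = π(0.0423)⁴/32 = 3.14×10^-7 m⁴; J_CD = π(0.0560)⁴/32 = 9.65×10^-7 m⁴.
θ = (T/G)·Σ L_i/J_i = (1800/26.3×10⁹)·(0.344/4.10×10^-7 + 0.701/3.14×10^-7 + 0.374/9.65×10^-7) = 0.2366 rad.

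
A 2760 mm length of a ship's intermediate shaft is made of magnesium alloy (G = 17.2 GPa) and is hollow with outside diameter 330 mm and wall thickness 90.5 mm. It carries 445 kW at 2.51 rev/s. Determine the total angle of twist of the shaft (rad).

0.00406 rad

ω = 2π·2.51 = 15.77 rad/s, so T = P/ω = 445×10³ / 15.77 = 28220 N·m.
J = π(d_o⁴ − d_i⁴)/32 = π(0.330⁴ − 0.149⁴)/32 = 1.116×10^-3 m⁴.
θ = T·L/(G·J) = 28220 × 2.76 / (17.2×10⁹ × 1.116×10^-3) = 4.058×10^-3 rad.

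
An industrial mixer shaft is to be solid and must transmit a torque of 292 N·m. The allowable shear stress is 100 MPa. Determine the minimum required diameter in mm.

24.6 mm

For a solid shaft τ_max = 16T/(πd³), so d = (16T/(π τ_allow))^(1/3) = (16·292.0/(π·1.00×10^8))^(1/3) = 0.02459 m.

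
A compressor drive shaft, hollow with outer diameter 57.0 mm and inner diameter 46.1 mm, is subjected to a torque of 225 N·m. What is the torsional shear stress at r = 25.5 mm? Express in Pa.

9.68e6 Pa

J = π(d_o⁴ − d_i⁴)/32 = π(0.0570⁴ − 0.0461⁴)/32 = 5.929×10^-7 m⁴.
Shear stress varies linearly with radius: τ = T·r/J = 225.0 × 0.0255 / 5.929×10^-7 = 9.677×10^6 Pa.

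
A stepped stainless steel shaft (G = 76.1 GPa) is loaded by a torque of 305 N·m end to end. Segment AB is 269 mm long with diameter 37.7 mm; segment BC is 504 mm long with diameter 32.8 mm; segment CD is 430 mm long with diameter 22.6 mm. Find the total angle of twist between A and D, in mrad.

J_AB = π(0.0377)⁴/32 = 1.98×10^-7 m⁴; J_BC = π(0.0328)⁴/32 = 1.14×10^-7 m⁴; J_CD = π(0.0226)⁴/32 = 2.56×10^-8 m⁴.
θ = (T/G)·Σ L_i/J_i = (305.0/76.1×10⁹)·(0.269/1.98×10^-7 + 0.504/1.14×10^-7 + 0.430/2.56×10^-8) = 0.09050 rad.

90.5 mrad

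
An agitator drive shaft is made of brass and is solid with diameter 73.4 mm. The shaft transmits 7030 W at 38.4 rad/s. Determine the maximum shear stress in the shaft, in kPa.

2360 kPa

ω = 38.4 rad/s, so T = P/ω = 7030 / 38.40 = 183.1 N·m.
J = πd⁴/32 = π(0.0734)⁴/32 = 2.850×10^-6 m⁴.
τ_max = T·r/J = 183.1 × 0.0367 / 2.850×10^-6 = 2.358×10^6 Pa.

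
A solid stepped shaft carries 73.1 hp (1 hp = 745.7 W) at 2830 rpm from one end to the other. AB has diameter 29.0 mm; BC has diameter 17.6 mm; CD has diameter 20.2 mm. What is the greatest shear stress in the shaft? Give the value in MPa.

ω = 2π·2830/60 = 296.4 rad/s, so T = P/ω = 73.1×745.7 / 296.4 = 183.9 N·m.
Under the same torque, τ_max = 16T/(πd³) is largest where d is smallest — segment BC (d = 17.6 mm).
τ_max = 16·183.9/(π·(0.0176)³) = 1.718×10^8 Pa.

172 MPa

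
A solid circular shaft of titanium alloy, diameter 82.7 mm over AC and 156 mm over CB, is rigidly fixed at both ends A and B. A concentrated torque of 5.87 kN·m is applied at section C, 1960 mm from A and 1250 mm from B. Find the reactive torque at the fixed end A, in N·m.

281 N·m

Compatibility: T_A·a/J_AC = T_B·b/J_CB with T_A + T_B = T₀.
J_AC = 4.59×10^-6 m⁴, J_CB = 5.81×10^-5 m⁴, so T_A = T₀·(J_AC/a)/((J_AC/a)+(J_CB/b)) = 281.5 N·m, T_B = 5589 N·m.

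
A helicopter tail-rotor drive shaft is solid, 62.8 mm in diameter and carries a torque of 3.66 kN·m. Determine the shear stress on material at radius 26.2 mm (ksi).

9.11 ksi

J = πd⁴/32 = π(0.0628)⁴/32 = 1.527×10^-6 m⁴.
Shear stress varies linearly with radius: τ = T·r/J = 3660 × 0.0262 / 1.527×10^-6 = 6.280×10^7 Pa.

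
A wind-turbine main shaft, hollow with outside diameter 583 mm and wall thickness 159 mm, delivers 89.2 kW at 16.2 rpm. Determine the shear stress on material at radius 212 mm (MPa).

1.03 MPa

ω = 2π·16.2/60 = 1.696 rad/s, so T = P/ω = 89.2×10³ / 1.696 = 52580 N·m.
J = π(d_o⁴ − d_i⁴)/32 = π(0.583⁴ − 0.265⁴)/32 = 0.01086 m⁴.
Shear stress varies linearly with radius: τ = T·r/J = 52580 × 0.212 / 0.01086 = 1.027×10^6 Pa.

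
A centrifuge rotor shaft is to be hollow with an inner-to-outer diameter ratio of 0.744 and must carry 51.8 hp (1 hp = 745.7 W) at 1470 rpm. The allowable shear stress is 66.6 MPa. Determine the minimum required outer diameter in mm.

ω = 2π·1470/60 = 153.9 rad/s, so T = P/ω = 51.8×745.7 / 153.9 = 250.9 N·m.
For a hollow shaft with d_i/d_o = 0.744: τ_max = 16T/(π d_o³ (1−k⁴)), so d_o = [16T/(π τ_allow (1−k⁴))]^(1/3) = [16·250.9/(π·6.66×10^7·0.6936)]^(1/3) = 0.03024 m.

30.2 mm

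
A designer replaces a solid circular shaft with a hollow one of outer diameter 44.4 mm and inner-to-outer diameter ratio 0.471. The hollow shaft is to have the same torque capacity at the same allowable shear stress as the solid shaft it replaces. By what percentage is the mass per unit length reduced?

Equal τ_max and T ⇒ the solid shaft needs d_s³ = d_o³(1−k⁴), so d_s = 44.4·(1−0.471⁴)^(1/3) = 43.66 mm.
Area ratio A_h/A_s = d_o²(1−k²)/d_s² = (1−k²)/(1−k⁴)^(2/3) = 0.8048.
Mass saving = 1 − 0.8048 = 19.5 %.

19.5 %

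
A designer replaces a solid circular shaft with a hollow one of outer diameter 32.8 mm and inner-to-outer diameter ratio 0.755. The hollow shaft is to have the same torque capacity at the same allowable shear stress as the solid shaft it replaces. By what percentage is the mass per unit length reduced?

Equal τ_max and T ⇒ the solid shaft needs d_s³ = d_o³(1−k⁴), so d_s = 32.8·(1−0.755⁴)^(1/3) = 28.77 mm.
Area ratio A_h/A_s = d_o²(1−k²)/d_s² = (1−k²)/(1−k⁴)^(2/3) = 0.5587.
Mass saving = 1 − 0.5587 = 44.1 %.

44.1 %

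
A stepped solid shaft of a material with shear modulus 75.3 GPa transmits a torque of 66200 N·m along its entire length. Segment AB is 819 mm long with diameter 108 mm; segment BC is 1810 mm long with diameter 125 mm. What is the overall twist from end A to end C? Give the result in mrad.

J_AB = π(0.108)⁴/32 = 1.34×10^-5 m⁴; J_BC = π(0.125)⁴/32 = 2.40×10^-5 m⁴.
θ = (T/G)·Σ L_i/J_i = (66200/75.3×10⁹)·(0.819/1.34×10^-5 + 1.81/2.40×10^-5) = 0.1203 rad.

120 mrad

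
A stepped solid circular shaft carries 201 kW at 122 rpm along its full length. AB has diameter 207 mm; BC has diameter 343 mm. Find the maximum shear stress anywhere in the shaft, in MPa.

ω = 2π·122/60 = 12.78 rad/s, so T = P/ω = 201×10³ / 12.78 = 15730 N·m.
Under the same torque, τ_max = 16T/(πd³) is largest where d is smallest — segment AB (d = 207 mm).
τ_max = 16·15730/(π·(0.207)³) = 9.034×10^6 Pa.

9.03 MPa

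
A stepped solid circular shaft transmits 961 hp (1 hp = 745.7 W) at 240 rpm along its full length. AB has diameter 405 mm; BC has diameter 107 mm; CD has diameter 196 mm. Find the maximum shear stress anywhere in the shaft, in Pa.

ω = 2π·240/60 = 25.13 rad/s, so T = P/ω = 961×745.7 / 25.13 = 28510 N·m.
Under the same torque, τ_max = 16T/(πd³) is largest where d is smallest — segment BC (d = 107 mm).
τ_max = 16·28510/(π·(0.107)³) = 1.185×10^8 Pa.

1.19e8 Pa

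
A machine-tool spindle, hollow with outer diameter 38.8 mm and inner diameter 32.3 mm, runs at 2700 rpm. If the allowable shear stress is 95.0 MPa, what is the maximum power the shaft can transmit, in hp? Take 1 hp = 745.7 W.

215 hp

J = π(d_o⁴ − d_i⁴)/32 = π(0.0388⁴ − 0.0323⁴)/32 = 1.156×10^-7 m⁴.
T_max = τ_allow·J/r = 9.50×10^7 × 1.156×10^-7 / 0.0194 = 566.3 N·m.
ω = 2π·2700/60 = 282.7 rad/s, so P_max = T_max·ω = 1.601×10^5 W.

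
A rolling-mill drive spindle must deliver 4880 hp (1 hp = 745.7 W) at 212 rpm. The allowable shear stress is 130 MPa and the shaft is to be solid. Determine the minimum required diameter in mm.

ω = 2π·212/60 = 22.20 rad/s, so T = P/ω = 4880×745.7 / 22.20 = 163900 N·m.
For a solid shaft τ_max = 16T/(πd³), so d = (16T/(π τ_allow))^(1/3) = (16·163900/(π·1.30×10^8))^(1/3) = 0.1859 m.

186 mm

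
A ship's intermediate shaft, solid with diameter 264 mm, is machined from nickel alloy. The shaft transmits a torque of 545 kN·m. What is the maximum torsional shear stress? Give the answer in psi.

J = πd⁴/32 = π(0.264)⁴/32 = 4.769×10^-4 m⁴.
τ_max = T·r/J = 545000 × 0.132 / 4.769×10^-4 = 1.509×10^8 Pa.

21900 psi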